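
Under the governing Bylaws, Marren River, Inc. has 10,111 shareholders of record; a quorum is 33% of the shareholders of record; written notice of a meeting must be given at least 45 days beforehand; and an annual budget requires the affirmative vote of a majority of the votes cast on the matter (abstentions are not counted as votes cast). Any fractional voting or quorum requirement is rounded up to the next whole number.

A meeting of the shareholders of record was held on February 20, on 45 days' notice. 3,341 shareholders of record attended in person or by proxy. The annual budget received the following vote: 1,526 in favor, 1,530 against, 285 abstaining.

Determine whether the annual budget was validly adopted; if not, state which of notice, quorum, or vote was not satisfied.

Invalid — vote requirement not satisfied.

Notice: 45 days given; 45 required. Satisfied.
Quorum: 33% of 10,111 = 3,336.63, rounded up to 3,337; 3,341 present. Satisfied.
Vote: requires a majority of the votes cast (3,341 − 285 abstaining = 3,056); a majority of 3056 is 1529, so 1,529 needed; 1,526 in favor. Not satisfied.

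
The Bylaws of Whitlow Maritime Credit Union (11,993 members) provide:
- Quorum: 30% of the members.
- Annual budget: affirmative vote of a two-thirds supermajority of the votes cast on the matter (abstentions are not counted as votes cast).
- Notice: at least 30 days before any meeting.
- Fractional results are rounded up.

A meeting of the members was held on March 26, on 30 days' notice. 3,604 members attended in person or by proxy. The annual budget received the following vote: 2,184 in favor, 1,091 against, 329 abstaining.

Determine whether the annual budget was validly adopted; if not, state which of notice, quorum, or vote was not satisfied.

Valid — all requirements satisfied.

Notice: 30 days given; 30 required. Satisfied.
Quorum: 30% of 11,993 = 3,597.90, rounded up to 3,598; 3,604 present. Satisfied.
Vote: requires two-thirds of the votes cast (3,604 − 329 abstaining = 3,275); 2/3 of 3275 = 2183.33, rounded up to 2184, so 2,184 needed; 2,184 in favor. Satisfied.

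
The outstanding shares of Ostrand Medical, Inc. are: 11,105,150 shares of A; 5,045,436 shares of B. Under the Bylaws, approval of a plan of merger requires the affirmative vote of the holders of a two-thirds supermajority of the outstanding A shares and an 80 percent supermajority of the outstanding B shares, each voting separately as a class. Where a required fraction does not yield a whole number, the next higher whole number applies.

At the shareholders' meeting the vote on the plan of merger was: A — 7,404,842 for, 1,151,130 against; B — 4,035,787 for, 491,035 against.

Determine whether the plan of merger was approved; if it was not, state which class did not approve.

A: 2/3 of 11105150 = 7403433.33, rounded up to 7403434; 7,403,434 required, 7,404,842 in favor — approved.
B: 4/5 of 5045436 = 4036348.80, rounded up to 4036349; 4,036,349 required, 4,035,787 in favor — not approved.

Not approved — the B shares did not give the required vote.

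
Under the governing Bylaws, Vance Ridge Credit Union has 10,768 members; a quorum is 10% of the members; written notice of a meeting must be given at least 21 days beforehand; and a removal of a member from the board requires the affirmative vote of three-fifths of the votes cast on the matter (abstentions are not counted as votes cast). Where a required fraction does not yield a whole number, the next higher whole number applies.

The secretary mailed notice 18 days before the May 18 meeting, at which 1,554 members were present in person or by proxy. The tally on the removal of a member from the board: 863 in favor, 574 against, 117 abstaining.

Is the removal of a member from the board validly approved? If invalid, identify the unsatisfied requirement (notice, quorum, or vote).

Invalid — notice requirement not satisfied.

Notice: 18 days given; 21 required. Not satisfied.
Quorum: 10% of 10,768 = 1,076.80, rounded up to 1,077; 1,554 present. Satisfied.
Vote: requires three-fifths of the votes cast (1,554 − 117 abstaining = 1,437); 3/5 of 1437 = 862.20, rounded up to 863, so 863 needed; 863 in favor. Satisfied.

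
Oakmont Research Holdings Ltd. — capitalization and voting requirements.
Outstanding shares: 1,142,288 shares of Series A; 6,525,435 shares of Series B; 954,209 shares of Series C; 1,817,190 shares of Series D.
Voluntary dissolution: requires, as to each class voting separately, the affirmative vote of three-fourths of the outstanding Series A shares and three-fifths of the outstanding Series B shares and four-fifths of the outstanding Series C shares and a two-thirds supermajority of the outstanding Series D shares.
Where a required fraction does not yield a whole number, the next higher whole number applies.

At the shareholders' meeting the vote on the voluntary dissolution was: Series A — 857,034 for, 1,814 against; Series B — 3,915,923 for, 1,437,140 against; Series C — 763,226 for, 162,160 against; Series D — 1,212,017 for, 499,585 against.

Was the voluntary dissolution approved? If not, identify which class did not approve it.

Not approved — the Series C shares did not give the required vote.

Series A: 3/4 of 1142288 = 856716; 856,716 required, 857,034 in favor — approved.
Series B: 3/5 of 6525435 = 3915261; 3,915,261 required, 3,915,923 in favor — approved.
Series C: 4/5 of 954209 = 763367.20, rounded up to 763368; 763,368 required, 763,226 in favor — not approved.
Series D: 2/3 of 1817190 = 1211460; 1,211,460 required, 1,212,017 in favor — approved.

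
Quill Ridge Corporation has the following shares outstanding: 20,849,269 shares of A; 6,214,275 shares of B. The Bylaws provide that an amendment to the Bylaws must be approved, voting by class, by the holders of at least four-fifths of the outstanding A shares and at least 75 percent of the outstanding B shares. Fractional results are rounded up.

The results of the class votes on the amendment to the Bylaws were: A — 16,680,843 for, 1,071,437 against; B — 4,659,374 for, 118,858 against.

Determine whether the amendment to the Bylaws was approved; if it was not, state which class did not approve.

Not approved — the B shares did not give the required vote.

A: 4/5 of 20849269 = 16679415.20, rounded up to 16679416; 16,679,416 required, 16,680,843 in favor — approved.
B: 3/4 of 6214275 = 4660706.25, rounded up to 4660707; 4,660,707 required, 4,659,374 in favor — not approved.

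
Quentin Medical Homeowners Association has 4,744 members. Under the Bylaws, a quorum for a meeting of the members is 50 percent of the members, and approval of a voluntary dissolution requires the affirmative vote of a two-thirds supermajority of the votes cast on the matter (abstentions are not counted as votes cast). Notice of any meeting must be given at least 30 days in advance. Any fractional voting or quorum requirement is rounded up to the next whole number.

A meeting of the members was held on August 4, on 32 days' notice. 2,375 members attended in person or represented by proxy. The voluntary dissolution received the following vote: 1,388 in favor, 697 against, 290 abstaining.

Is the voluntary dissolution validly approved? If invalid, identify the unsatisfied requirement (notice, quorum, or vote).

Invalid — vote requirement not satisfied.

Notice: 32 days given; 30 required. Satisfied.
Quorum: 50% of 4,744 = 2,372; 2,375 present. Satisfied.
Vote: requires two-thirds of the votes cast (2,375 − 290 abstaining = 2,085); 2/3 of 2085 = 1390, so 1,390 needed; 1,388 in favor. Not satisfied.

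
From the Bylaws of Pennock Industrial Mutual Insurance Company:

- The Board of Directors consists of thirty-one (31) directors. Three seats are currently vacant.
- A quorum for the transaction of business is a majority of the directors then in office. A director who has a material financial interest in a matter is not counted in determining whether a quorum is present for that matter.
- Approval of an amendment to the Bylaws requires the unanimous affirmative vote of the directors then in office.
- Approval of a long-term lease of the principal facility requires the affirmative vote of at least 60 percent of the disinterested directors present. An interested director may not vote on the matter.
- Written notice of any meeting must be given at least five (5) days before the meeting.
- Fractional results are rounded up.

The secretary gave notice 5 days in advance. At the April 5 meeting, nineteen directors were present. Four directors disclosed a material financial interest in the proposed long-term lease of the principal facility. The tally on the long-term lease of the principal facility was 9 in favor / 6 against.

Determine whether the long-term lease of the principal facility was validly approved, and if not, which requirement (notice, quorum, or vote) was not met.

Notice: 5 days given; 5 required (5 ≥ 5). Satisfied.
Quorum: 19 present, but the 4 interested directors do not count, leaving 15. Quorum is 15. Satisfied.
Vote: the long-term lease of the principal facility requires three-fifths of the disinterested directors present (19 − 4 = 15). 3/5 of 15 = 9, so 9 affirmative votes are needed; 9 voted in favor. Satisfied.

Valid — all requirements satisfied.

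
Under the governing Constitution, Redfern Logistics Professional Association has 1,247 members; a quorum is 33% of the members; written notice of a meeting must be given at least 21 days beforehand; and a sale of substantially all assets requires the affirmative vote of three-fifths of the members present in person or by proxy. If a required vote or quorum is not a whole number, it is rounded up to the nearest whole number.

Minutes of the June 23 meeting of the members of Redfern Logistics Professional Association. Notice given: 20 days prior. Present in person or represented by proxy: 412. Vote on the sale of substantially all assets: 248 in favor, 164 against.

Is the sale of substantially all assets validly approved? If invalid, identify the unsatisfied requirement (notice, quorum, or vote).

Notice: 20 days given; 21 required. Not satisfied.
Quorum: 33% of 1,247 = 411.51, rounded up to 412; 412 present. Satisfied.
Vote: requires three-fifths of those present (412); 3/5 of 412 = 247.20, rounded up to 248, so 248 needed; 248 in favor. Satisfied.

Invalid — notice requirement not satisfied.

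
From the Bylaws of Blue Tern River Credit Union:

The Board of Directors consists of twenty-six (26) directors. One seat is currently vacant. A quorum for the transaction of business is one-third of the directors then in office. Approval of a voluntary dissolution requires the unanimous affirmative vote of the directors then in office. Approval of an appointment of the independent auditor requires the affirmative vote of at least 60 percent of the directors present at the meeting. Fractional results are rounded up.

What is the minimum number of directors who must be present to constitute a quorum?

9

1/3 of 25 = 8.33, rounded up to 9.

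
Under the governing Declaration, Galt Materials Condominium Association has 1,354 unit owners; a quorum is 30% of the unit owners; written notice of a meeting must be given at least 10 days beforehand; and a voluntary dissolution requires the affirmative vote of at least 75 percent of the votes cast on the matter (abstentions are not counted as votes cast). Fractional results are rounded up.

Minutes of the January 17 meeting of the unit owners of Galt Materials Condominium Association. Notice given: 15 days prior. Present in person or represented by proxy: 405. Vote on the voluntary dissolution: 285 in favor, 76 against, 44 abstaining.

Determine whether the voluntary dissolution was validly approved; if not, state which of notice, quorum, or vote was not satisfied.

Notice: 15 days given; 10 required. Satisfied.
Quorum: 30% of 1,354 = 406.20, rounded up to 407; 405 present. Not satisfied.
Vote: requires three-fourths of the votes cast (405 − 44 abstaining = 361); 3/4 of 361 = 270.75, rounded up to 271, so 271 needed; 285 in favor. Satisfied.

Invalid — quorum requirement not satisfied.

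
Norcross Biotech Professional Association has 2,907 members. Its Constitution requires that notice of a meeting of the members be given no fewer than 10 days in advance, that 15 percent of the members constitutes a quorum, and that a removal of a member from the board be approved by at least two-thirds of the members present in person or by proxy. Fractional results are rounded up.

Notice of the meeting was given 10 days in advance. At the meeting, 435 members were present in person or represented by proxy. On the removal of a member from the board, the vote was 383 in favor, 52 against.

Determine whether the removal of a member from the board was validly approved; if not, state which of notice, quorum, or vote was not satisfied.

Invalid — quorum requirement not satisfied.

Notice: 10 days given; 10 required. Satisfied.
Quorum: 15% of 2,907 = 436.05, rounded up to 437; 435 present. Not satisfied.
Vote: requires two-thirds of those present (435); 2/3 of 435 = 290, so 290 needed; 383 in favor. Satisfied.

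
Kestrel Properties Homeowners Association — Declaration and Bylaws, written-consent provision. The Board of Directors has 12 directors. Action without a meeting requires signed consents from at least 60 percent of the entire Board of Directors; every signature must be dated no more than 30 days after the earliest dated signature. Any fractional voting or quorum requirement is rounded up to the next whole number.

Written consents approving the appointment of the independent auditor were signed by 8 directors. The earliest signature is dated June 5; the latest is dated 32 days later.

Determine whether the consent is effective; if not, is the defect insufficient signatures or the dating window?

Not effective — dating-window requirement not satisfied.

Signatures required: at least 60 percent of 12 — 3/5 of 12 = 7.20, rounded up to 8, so 8 needed; 8 signed. Sufficient.
Dating window: the latest signature is 32 days after the earliest; the limit is 30 days. Outside the window.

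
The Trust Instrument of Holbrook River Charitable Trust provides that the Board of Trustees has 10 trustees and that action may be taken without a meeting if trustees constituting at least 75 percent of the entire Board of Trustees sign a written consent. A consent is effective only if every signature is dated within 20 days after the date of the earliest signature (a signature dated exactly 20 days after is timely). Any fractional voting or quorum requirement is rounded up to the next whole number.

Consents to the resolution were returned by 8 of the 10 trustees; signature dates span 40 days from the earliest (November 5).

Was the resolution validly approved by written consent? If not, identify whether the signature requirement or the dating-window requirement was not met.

Signatures required: at least 75 percent of 10 — 3/4 of 10 = 7.50, rounded up to 8, so 8 needed; 8 signed. Sufficient.
Dating window: the latest signature is 40 days after the earliest; the limit is 20 days. Outside the window.

Not effective — dating-window requirement not satisfied.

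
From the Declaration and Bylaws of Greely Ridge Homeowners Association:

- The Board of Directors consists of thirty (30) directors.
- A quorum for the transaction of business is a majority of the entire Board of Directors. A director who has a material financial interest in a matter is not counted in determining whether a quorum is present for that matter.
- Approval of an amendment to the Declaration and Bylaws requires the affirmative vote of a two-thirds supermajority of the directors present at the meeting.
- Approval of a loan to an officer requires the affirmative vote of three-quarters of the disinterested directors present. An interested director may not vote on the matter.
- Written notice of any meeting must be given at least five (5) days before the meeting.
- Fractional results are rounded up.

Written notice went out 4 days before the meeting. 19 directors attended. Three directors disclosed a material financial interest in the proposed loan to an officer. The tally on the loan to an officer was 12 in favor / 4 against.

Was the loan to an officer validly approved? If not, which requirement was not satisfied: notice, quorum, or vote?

Invalid — notice requirement not satisfied.

Notice: 4 days given; 5 required (4 < 5). Not satisfied.
Quorum: 19 present, but the 3 interested directors do not count, leaving 16. Quorum is 16. Satisfied.
Vote: the loan to an officer requires three-fourths of the disinterested directors present (19 − 3 = 16). 3/4 of 16 = 12, so 12 affirmative votes are needed; 12 voted in favor. Satisfied.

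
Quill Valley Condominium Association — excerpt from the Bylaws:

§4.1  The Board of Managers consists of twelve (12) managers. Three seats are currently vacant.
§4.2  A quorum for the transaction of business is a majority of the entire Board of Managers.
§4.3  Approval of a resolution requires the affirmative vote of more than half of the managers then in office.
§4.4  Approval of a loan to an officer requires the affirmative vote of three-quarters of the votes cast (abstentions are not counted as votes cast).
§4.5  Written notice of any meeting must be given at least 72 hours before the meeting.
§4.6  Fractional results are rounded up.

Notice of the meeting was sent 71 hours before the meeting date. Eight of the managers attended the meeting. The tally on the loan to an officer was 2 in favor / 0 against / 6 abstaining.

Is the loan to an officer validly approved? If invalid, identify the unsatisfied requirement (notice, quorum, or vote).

Invalid — notice requirement not satisfied.

Notice: 71 hours given; 72 required (71 < 72). Not satisfied.
Quorum: 8 present; quorum is 7. Satisfied.
Vote: the loan to an officer requires three-fourths of the votes cast (8 present − 6 abstaining = 2). 3/4 of 2 = 1.50, rounded up to 2, so 2 affirmative votes are needed; 2 voted in favor. Satisfied.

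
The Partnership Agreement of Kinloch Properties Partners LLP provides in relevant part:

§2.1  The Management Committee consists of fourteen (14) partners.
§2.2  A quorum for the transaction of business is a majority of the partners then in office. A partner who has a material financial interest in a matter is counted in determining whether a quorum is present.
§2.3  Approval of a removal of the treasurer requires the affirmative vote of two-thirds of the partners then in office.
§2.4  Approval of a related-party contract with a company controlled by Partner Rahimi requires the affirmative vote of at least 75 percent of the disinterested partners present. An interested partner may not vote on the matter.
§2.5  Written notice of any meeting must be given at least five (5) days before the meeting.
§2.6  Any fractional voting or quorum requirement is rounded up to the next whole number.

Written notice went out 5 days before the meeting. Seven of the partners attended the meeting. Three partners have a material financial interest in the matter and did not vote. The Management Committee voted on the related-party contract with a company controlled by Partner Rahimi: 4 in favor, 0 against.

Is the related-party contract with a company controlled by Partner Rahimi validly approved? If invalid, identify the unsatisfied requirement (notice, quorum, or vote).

Invalid — quorum requirement not satisfied.

Notice: 5 days given; 5 required (5 ≥ 5). Satisfied.
Quorum: 7 present (interested partners count toward quorum); quorum is 8. Not satisfied.
Vote: the related-party contract with a company controlled by Partner Rahimi requires three-fourths of the disinterested partners present (7 − 3 = 4). 3/4 of 4 = 3, so 3 affirmative votes are needed; 4 voted in favor. Satisfied. (Moot — without a quorum no business can be validly transacted.)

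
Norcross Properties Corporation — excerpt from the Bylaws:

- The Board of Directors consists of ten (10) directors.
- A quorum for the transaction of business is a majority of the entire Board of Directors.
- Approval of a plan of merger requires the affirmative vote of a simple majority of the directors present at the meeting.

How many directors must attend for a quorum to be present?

A majority of 10 is 6.

6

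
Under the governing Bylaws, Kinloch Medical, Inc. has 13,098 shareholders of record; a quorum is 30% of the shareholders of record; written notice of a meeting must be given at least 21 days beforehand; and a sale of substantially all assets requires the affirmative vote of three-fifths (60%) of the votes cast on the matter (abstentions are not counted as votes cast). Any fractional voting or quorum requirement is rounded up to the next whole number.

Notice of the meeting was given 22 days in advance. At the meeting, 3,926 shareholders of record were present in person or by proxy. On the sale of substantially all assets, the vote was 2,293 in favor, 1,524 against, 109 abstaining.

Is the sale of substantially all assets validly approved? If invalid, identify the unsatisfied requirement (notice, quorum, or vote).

Invalid — quorum requirement not satisfied.

Notice: 22 days given; 21 required. Satisfied.
Quorum: 30% of 13,098 = 3,929.40, rounded up to 3,930; 3,926 present. Not satisfied.
Vote: requires three-fifths of the votes cast (3,926 − 109 abstaining = 3,817); 3/5 of 3817 = 2290.20, rounded up to 2291, so 2,291 needed; 2,293 in favor. Satisfied.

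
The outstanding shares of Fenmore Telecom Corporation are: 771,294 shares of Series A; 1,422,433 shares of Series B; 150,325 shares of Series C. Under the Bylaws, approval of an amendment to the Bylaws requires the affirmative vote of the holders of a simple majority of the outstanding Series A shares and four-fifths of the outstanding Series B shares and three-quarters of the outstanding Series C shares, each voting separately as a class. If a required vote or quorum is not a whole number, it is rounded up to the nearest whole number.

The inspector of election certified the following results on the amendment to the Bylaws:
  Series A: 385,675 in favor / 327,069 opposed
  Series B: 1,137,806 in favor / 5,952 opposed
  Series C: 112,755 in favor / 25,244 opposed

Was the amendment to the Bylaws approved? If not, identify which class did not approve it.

Series A: a majority of 771294 is 385648; 385,648 required, 385,675 in favor — approved.
Series B: 4/5 of 1422433 = 1137946.40, rounded up to 1137947; 1,137,947 required, 1,137,806 in favor — not approved.
Series C: 3/4 of 150325 = 112743.75, rounded up to 112744; 112,744 required, 112,755 in favor — approved.

Not approved — the Series B shares did not give the required vote.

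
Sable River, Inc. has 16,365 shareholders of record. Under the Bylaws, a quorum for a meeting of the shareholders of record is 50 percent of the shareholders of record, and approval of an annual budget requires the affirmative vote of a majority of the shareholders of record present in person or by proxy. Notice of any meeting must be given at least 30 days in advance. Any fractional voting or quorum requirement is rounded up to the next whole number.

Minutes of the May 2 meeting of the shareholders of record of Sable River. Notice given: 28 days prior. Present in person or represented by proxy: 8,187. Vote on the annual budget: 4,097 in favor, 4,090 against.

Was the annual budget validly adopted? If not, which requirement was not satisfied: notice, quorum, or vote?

Invalid — notice requirement not satisfied.

Notice: 28 days given; 30 required. Not satisfied.
Quorum: 50% of 16,365 = 8,182.50, rounded up to 8,183; 8,187 present. Satisfied.
Vote: requires a majority of those present (8,187); a majority of 8187 is 4094, so 4,094 needed; 4,097 in favor. Satisfied.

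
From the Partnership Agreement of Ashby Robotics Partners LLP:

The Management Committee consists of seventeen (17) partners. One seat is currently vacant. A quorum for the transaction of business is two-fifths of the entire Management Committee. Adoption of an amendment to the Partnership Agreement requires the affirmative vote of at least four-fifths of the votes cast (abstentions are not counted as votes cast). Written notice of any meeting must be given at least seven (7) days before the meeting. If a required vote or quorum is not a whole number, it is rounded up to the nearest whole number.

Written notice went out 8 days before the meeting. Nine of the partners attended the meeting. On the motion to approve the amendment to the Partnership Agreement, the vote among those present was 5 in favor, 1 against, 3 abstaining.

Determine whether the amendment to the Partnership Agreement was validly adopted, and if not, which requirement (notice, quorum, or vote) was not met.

Notice: 8 days given; 7 required (8 ≥ 7). Satisfied.
Quorum: 9 present; quorum is 7. Satisfied.
Vote: the amendment to the Partnership Agreement requires four-fifths of the votes cast (9 present − 3 abstaining = 6). 4/5 of 6 = 4.80, rounded up to 5, so 5 affirmative votes are needed; 5 voted in favor. Satisfied.

Valid — all requirements satisfied.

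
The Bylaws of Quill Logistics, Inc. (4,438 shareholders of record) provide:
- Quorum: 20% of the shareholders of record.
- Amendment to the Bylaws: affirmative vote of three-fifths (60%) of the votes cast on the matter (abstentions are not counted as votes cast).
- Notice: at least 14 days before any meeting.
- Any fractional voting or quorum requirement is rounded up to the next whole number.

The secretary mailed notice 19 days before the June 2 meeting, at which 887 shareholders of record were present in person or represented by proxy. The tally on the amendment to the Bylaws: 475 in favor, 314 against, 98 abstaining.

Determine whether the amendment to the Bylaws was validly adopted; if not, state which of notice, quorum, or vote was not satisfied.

Invalid — quorum requirement not satisfied.

Notice: 19 days given; 14 required. Satisfied.
Quorum: 20% of 4,438 = 887.60, rounded up to 888; 887 present. Not satisfied.
Vote: requires three-fifths of the votes cast (887 − 98 abstaining = 789); 3/5 of 789 = 473.40, rounded up to 474, so 474 needed; 475 in favor. Satisfied.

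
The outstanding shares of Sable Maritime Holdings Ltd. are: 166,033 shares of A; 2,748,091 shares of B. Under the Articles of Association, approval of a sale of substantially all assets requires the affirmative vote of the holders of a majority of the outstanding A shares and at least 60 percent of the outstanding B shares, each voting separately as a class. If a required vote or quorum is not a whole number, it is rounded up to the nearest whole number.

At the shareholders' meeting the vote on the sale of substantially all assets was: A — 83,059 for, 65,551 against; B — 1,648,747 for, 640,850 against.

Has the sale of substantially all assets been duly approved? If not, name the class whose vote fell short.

Not approved — the B shares did not give the required vote.

A: a majority of 166033 is 83017; 83,017 required, 83,059 in favor — approved.
B: 3/5 of 2748091 = 1648854.60, rounded up to 1648855; 1,648,855 required, 1,648,747 in favor — not approved.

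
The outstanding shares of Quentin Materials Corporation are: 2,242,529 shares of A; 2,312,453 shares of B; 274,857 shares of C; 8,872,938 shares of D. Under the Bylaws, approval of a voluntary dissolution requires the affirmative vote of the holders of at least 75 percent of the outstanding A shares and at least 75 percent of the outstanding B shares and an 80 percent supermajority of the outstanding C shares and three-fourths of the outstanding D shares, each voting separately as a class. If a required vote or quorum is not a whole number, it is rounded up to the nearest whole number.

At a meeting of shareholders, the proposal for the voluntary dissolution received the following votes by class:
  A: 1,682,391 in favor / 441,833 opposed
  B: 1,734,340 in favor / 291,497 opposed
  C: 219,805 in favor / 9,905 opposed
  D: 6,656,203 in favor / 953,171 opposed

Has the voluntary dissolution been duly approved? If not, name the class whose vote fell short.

A: 3/4 of 2242529 = 1681896.75, rounded up to 1681897; 1,681,897 required, 1,682,391 in favor — approved.
B: 3/4 of 2312453 = 1734339.75, rounded up to 1734340; 1,734,340 required, 1,734,340 in favor — approved.
C: 4/5 of 274857 = 219885.60, rounded up to 219886; 219,886 required, 219,805 in favor — not approved.
D: 3/4 of 8872938 = 6654703.50, rounded up to 6654704; 6,654,704 required, 6,656,203 in favor — approved.

Not approved — the C shares did not give the required vote.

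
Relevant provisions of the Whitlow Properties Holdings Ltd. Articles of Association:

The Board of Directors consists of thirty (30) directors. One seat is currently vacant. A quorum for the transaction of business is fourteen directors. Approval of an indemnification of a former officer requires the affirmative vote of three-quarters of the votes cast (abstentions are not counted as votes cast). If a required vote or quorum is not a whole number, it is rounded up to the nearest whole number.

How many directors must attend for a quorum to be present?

The quorum is fixed at 14.

14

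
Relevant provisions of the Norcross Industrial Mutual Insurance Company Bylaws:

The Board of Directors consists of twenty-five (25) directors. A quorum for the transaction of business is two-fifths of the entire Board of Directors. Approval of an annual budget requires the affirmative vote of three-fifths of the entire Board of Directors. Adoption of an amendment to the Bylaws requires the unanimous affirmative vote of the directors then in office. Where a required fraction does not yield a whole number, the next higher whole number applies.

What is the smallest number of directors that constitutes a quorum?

2/5 of 25 = 10.

10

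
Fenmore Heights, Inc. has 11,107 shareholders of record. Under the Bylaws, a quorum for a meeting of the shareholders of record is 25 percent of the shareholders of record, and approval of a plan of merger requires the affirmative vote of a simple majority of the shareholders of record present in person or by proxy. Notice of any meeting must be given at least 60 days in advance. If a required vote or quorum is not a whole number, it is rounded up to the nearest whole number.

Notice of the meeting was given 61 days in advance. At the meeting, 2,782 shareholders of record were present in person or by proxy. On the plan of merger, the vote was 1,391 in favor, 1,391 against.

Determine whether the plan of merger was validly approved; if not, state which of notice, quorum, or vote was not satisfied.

Notice: 61 days given; 60 required. Satisfied.
Quorum: 25% of 11,107 = 2,776.75, rounded up to 2,777; 2,782 present. Satisfied.
Vote: requires a majority of those present (2,782); a majority of 2782 is 1392, so 1,392 needed; 1,391 in favor. Not satisfied.

Invalid — vote requirement not satisfied.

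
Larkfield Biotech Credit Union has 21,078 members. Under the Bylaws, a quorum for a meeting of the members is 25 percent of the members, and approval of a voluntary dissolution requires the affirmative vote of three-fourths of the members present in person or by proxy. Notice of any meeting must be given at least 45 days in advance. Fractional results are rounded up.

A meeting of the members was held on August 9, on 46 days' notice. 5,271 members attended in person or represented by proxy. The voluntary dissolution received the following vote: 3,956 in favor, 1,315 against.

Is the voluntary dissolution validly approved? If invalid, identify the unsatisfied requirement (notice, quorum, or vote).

Valid — all requirements satisfied.

Notice: 46 days given; 45 required. Satisfied.
Quorum: 25% of 21,078 = 5,269.50, rounded up to 5,270; 5,271 present. Satisfied.
Vote: requires three-fourths of those present (5,271); 3/4 of 5271 = 3953.25, rounded up to 3954, so 3,954 needed; 3,956 in favor. Satisfied.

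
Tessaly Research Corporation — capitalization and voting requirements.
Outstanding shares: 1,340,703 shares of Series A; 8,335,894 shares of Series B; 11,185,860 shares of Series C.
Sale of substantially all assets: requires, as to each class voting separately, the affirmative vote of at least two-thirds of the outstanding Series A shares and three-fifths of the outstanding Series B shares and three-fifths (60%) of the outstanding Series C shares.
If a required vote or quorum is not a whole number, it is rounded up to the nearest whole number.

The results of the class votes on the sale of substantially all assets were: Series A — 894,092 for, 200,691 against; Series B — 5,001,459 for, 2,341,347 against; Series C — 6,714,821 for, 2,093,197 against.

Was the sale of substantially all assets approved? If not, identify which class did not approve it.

Series A: 2/3 of 1340703 = 893802; 893,802 required, 894,092 in favor — approved.
Series B: 3/5 of 8335894 = 5001536.40, rounded up to 5001537; 5,001,537 required, 5,001,459 in favor — not approved.
Series C: 3/5 of 11185860 = 6711516; 6,711,516 required, 6,714,821 in favor — approved.

Not approved — the Series B shares did not give the required vote.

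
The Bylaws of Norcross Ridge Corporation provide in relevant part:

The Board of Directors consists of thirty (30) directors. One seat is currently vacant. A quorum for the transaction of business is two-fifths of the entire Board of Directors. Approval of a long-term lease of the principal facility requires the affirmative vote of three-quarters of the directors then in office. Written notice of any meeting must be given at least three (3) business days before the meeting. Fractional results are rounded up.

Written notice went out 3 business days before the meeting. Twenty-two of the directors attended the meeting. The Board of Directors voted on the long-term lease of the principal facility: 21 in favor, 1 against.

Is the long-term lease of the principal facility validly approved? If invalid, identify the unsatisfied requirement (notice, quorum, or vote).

Notice: 3 business days given; 3 required (3 ≥ 3). Satisfied.
Quorum: 22 present; quorum is 12. Satisfied.
Vote: the long-term lease of the principal facility requires three-fourths of the directors then in office (29). 3/4 of 29 = 21.75, rounded up to 22, so 22 affirmative votes are needed; 21 voted in favor. Not satisfied.

Invalid — vote requirement not satisfied.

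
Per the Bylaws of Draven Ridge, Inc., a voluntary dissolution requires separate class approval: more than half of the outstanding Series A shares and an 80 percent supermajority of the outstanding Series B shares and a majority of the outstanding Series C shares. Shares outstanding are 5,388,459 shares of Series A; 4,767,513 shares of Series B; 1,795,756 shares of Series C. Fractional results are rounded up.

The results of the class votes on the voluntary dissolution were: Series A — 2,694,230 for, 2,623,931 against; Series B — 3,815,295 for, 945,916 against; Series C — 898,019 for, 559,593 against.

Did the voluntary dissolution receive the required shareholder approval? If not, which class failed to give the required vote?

Series A: a majority of 5388459 is 2694230; 2,694,230 required, 2,694,230 in favor — approved.
Series B: 4/5 of 4767513 = 3814010.40, rounded up to 3814011; 3,814,011 required, 3,815,295 in favor — approved.
Series C: a majority of 1795756 is 897879; 897,879 required, 898,019 in favor — approved.

Approved — every class gave the required vote.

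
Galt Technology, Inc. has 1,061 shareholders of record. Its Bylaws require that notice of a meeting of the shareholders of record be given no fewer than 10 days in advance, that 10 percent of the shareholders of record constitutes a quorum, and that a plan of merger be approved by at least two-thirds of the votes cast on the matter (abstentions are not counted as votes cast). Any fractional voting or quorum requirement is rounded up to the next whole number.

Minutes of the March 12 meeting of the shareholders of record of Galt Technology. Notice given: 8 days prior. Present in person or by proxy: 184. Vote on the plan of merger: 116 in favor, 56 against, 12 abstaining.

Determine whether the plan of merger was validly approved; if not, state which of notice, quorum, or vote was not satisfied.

Invalid — notice requirement not satisfied.

Notice: 8 days given; 10 required. Not satisfied.
Quorum: 10% of 1,061 = 106.10, rounded up to 107; 184 present. Satisfied.
Vote: requires two-thirds of the votes cast (184 − 12 abstaining = 172); 2/3 of 172 = 114.67, rounded up to 115, so 115 needed; 116 in favor. Satisfied.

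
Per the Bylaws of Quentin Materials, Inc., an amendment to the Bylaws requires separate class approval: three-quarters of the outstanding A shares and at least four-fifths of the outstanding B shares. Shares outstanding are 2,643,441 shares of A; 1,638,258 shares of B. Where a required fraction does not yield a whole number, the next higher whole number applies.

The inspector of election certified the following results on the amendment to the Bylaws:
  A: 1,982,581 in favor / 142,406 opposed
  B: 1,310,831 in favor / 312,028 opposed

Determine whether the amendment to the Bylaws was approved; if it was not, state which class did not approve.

Approved — every class gave the required vote.

A: 3/4 of 2643441 = 1982580.75, rounded up to 1982581; 1,982,581 required, 1,982,581 in favor — approved.
B: 4/5 of 1638258 = 1310606.40, rounded up to 1310607; 1,310,607 required, 1,310,831 in favor — approved.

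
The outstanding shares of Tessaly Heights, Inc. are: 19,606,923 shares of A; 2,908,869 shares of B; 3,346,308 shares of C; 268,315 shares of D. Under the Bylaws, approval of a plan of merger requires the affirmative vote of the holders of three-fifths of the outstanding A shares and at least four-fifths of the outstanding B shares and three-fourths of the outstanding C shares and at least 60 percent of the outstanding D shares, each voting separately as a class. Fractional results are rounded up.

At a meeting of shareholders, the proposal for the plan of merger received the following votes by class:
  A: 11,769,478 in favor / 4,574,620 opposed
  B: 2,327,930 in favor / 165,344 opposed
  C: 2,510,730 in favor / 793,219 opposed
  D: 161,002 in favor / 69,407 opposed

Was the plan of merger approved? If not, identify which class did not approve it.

Approved — every class gave the required vote.

A: 3/5 of 19606923 = 11764153.80, rounded up to 11764154; 11,764,154 required, 11,769,478 in favor — approved.
B: 4/5 of 2908869 = 2327095.20, rounded up to 2327096; 2,327,096 required, 2,327,930 in favor — approved.
C: 3/4 of 3346308 = 2509731; 2,509,731 required, 2,510,730 in favor — approved.
D: 3/5 of 268315 = 160989; 160,989 required, 161,002 in favor — approved.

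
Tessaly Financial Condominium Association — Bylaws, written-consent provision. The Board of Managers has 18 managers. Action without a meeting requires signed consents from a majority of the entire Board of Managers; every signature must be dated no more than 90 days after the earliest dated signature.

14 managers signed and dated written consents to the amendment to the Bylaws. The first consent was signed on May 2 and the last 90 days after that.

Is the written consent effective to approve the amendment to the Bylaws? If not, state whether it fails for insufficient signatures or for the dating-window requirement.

Effective — both the signature and dating-window requirements are satisfied.

Signatures required: a majority of 18 — a majority of 18 is 10, so 10 needed; 14 signed. Sufficient.
Dating window: the latest signature is 90 days after the earliest; the limit is 90 days. Within the window.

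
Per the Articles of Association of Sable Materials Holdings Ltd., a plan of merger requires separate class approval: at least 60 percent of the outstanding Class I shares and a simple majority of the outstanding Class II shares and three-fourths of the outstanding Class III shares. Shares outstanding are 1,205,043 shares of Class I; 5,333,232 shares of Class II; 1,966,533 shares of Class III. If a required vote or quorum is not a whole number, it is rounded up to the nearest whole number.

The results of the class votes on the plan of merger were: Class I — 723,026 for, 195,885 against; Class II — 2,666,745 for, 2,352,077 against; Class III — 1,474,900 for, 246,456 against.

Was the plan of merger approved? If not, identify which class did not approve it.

Approved — every class gave the required vote.

Class I: 3/5 of 1205043 = 723025.80, rounded up to 723026; 723,026 required, 723,026 in favor — approved.
Class II: a majority of 5333232 is 2666617; 2,666,617 required, 2,666,745 in favor — approved.
Class III: 3/4 of 1966533 = 1474899.75, rounded up to 1474900; 1,474,900 required, 1,474,900 in favor — approved.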